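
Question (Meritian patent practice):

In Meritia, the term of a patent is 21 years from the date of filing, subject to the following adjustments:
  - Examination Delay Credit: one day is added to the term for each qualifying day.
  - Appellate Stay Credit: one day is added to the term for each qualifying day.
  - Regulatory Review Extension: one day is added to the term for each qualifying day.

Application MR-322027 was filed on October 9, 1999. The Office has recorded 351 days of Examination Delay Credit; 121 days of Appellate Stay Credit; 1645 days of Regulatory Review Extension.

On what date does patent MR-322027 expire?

2026-07-27

Base term: filing date + 21 years → 9 October 2020.
Examination Delay Credit: +351 days → 25 September 2021.
Appellate Stay Credit: +121 days → 24 January 2022.
Regulatory Review Extension: +1645 days → 27 July 2026.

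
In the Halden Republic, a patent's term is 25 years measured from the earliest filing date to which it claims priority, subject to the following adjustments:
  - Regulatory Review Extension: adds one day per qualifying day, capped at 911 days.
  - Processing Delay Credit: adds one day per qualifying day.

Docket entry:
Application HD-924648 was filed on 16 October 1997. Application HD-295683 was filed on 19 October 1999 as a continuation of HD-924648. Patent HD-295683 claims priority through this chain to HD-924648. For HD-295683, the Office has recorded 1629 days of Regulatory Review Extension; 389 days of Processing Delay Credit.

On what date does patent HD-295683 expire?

2026-05-08

Earliest priority filing: 16 October 1997.
Base term: 16 October 1997 + 25 years → 16 October 2022.
Regulatory Review Extension: 1629 days claimed exceeds the 911-day cap, so +911 days → 14 April 2025.
Processing Delay Credit: +389 days → 8 May 2026.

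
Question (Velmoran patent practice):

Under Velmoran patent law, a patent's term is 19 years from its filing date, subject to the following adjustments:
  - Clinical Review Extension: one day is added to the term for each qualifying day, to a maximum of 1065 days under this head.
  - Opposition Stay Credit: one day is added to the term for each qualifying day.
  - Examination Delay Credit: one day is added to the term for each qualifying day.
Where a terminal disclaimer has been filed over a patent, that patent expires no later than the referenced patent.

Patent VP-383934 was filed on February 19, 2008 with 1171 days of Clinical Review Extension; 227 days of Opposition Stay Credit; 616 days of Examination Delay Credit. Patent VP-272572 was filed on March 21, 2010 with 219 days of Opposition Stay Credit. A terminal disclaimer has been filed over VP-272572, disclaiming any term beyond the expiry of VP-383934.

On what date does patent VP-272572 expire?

Natural term of VP-272572:
  Base: filing + 19 years → 21 March 2029.
  Opposition Stay Credit: +219 days → 26 October 2029.
Expiry of referenced patent VP-383934:
  Base: filing + 19 years → 19 February 2027.
  Clinical Review Extension: 1171 days claimed exceeds the 1065-day cap, so +1065 days → 19 January 2030.
  Opposition Stay Credit: +227 days → 3 September 2030.
  Examination Delay Credit: +616 days → 11 May 2032.
Terminal disclaimer: VP-272572 expires on the earlier of 26 October 2029 and 11 May 2032.

2029-10-26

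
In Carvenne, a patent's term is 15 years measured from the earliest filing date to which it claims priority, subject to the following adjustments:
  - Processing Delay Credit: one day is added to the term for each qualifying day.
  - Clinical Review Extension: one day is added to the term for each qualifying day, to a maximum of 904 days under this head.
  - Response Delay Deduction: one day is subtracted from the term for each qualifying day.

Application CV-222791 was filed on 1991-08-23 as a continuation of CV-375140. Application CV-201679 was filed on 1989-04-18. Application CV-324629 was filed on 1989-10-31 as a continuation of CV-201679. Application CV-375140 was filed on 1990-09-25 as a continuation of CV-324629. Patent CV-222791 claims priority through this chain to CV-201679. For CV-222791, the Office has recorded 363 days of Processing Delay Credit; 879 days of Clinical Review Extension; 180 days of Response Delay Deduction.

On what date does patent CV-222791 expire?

Earliest priority filing: 18 April 1989.
Base term: 18 April 1989 + 15 years → 18 April 2004.
Processing Delay Credit: +363 days → 16 April 2005.
Clinical Review Extension: 879 days (within the 904-day cap) → +879 days → 12 September 2007.
Response Delay Deduction: −180 days → 16 March 2007.

March 16, 2007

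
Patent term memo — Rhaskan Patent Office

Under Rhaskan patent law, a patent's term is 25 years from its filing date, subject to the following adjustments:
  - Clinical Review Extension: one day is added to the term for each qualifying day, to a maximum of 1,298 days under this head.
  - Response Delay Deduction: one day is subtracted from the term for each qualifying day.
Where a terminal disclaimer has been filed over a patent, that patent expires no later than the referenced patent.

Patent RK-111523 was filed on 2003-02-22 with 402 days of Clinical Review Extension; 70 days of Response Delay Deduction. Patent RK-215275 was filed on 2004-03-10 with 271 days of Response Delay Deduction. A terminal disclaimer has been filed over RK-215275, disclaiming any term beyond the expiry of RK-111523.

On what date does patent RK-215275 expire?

2028-06-12

Natural term of RK-215275:
  Base: filing + 25 years → 10 March 2029.
  Response Delay Deduction: −271 days → 12 June 2028.
Expiry of referenced patent RK-111523:
  Base: filing + 25 years → 22 February 2028.
  Clinical Review Extension: 402 days (within the 1298-day cap) → +402 days → 30 March 2029.
  Response Delay Deduction: −70 days → 19 January 2029.
Terminal disclaimer: RK-215275 expires on the earlier of 12 June 2028 and 19 January 2029.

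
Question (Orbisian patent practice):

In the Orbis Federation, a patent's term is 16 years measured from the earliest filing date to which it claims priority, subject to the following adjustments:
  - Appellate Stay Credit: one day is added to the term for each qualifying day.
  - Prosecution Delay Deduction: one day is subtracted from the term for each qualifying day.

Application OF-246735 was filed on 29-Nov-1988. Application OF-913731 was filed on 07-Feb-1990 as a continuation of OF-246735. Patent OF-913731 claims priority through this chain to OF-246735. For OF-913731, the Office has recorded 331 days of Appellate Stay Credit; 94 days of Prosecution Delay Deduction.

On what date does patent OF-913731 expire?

July 24, 2005

Earliest priority filing: 29 November 1988.
Base term: 29 November 1988 + 16 years → 29 November 2004.
Appellate Stay Credit: +331 days → 26 October 2005.
Prosecution Delay Deduction: −94 days → 24 July 2005.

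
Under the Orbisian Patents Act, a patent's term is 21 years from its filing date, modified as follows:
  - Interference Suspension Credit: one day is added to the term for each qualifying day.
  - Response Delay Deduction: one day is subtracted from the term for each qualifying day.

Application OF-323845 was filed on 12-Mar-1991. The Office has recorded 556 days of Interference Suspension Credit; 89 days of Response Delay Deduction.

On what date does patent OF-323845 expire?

Base term: filing date + 21 years → 12 March 2012.
Interference Suspension Credit: +556 days → 19 September 2013.
Response Delay Deduction: −89 days → 22 June 2013.

June 22, 2013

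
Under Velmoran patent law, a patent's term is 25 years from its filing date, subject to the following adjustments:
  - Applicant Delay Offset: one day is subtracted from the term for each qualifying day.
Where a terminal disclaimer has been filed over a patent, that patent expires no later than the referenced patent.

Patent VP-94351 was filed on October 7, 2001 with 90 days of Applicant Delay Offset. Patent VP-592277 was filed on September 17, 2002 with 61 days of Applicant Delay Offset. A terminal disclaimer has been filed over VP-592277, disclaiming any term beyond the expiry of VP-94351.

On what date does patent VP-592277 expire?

Natural term of VP-592277:
  Base: filing + 25 years → 17 September 2027.
  Applicant Delay Offset: −61 days → 18 July 2027.
Expiry of referenced patent VP-94351:
  Base: filing + 25 years → 7 October 2026.
  Applicant Delay Offset: −90 days → 9 July 2026.
Terminal disclaimer: VP-592277 expires on the earlier of 18 July 2027 and 9 July 2026.

July 9, 2026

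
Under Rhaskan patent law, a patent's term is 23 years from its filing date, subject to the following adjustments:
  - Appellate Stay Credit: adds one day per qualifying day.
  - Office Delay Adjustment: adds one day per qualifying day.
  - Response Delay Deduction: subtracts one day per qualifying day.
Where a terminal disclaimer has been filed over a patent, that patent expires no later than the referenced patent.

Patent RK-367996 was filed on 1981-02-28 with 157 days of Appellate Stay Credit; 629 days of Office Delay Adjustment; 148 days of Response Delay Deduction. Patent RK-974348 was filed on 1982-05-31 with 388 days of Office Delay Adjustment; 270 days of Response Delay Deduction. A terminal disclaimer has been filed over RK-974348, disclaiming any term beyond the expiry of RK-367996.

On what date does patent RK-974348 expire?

Natural term of RK-974348:
  Base: filing + 23 years → 31 May 2005.
  Office Delay Adjustment: +388 days → 23 June 2006.
  Response Delay Deduction: −270 days → 26 September 2005.
Expiry of referenced patent RK-367996:
  Base: filing + 23 years → 28 February 2004.
  Appellate Stay Credit: +157 days → 3 August 2004.
  Office Delay Adjustment: +629 days → 24 April 2006.
  Response Delay Deduction: −148 days → 27 November 2005.
Terminal disclaimer: RK-974348 expires on the earlier of 26 September 2005 and 27 November 2005.

September 26, 2005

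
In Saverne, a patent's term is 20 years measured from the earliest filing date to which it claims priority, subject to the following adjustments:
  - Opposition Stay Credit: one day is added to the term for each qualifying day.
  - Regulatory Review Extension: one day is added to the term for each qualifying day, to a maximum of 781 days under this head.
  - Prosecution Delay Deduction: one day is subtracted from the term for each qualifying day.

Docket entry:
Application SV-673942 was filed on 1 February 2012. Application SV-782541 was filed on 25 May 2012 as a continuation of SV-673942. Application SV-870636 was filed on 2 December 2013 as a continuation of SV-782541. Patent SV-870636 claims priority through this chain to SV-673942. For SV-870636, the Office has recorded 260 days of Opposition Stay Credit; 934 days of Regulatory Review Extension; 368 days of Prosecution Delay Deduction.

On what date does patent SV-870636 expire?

December 5, 2033

Earliest priority filing: 1 February 2012.
Base term: 1 February 2012 + 20 years → 1 February 2032.
Opposition Stay Credit: +260 days → 18 October 2032.
Regulatory Review Extension: 934 days claimed exceeds the 781-day cap, so +781 days → 8 December 2034.
Prosecution Delay Deduction: −368 days → 5 December 2033.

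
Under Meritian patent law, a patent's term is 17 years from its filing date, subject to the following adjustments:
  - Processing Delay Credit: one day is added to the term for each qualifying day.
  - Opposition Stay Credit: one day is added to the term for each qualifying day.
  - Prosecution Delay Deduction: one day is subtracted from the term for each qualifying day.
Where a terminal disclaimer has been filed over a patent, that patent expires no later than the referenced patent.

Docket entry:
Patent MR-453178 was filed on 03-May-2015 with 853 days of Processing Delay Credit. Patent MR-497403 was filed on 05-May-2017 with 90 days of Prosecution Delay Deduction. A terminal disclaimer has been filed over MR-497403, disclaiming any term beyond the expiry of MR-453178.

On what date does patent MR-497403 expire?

2034-02-04

Natural term of MR-497403:
  Base: filing + 17 years → 5 May 2034.
  Prosecution Delay Deduction: −90 days → 4 February 2034.
Expiry of referenced patent MR-453178:
  Base: filing + 17 years → 3 May 2032.
  Processing Delay Credit: +853 days → 3 September 2034.
Terminal disclaimer: MR-497403 expires on the earlier of 4 February 2034 and 3 September 2034.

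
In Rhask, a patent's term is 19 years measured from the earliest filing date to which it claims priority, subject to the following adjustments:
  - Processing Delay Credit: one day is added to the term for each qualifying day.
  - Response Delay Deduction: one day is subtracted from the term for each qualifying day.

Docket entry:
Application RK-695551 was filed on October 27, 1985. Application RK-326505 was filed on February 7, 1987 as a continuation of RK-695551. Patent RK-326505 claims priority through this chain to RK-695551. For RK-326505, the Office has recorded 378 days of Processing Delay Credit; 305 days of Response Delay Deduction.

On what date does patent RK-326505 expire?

Earliest priority filing: 27 October 1985.
Base term: 27 October 1985 + 19 years → 27 October 2004.
Processing Delay Credit: +378 days → 9 November 2005.
Response Delay Deduction: −305 days → 8 January 2005.

2005-01-08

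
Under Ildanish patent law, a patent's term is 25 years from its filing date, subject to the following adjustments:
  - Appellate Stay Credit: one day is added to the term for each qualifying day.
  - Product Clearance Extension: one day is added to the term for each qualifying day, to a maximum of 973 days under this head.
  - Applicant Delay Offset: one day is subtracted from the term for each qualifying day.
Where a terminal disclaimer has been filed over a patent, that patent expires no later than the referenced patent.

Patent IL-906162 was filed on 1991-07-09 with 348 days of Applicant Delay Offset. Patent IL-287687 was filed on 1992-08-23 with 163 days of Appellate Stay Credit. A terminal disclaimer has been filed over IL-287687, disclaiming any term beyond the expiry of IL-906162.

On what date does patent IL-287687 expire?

Natural term of IL-287687:
  Base: filing + 25 years → 23 August 2017.
  Appellate Stay Credit: +163 days → 2 February 2018.
Expiry of referenced patent IL-906162:
  Base: filing + 25 years → 9 July 2016.
  Applicant Delay Offset: −348 days → 27 July 2015.
Terminal disclaimer: IL-287687 expires on the earlier of 2 February 2018 and 27 July 2015.

July 27, 2015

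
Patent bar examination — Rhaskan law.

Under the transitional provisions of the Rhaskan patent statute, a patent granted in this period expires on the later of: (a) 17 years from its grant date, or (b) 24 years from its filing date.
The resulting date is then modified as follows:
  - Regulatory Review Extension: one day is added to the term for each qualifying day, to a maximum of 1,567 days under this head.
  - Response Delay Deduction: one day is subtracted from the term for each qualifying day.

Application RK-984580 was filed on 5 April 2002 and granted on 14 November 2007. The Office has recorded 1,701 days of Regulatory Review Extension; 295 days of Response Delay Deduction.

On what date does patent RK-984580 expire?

(a) grant + 17 years → 14 November 2024.
(b) filing + 24 years → 5 April 2026.
Later of the two: 5 April 2026.
Regulatory Review Extension: 1701 days claimed exceeds the 1567-day cap, so +1567 days → 20 July 2030.
Response Delay Deduction: −295 days → 28 September 2029.

September 28, 2029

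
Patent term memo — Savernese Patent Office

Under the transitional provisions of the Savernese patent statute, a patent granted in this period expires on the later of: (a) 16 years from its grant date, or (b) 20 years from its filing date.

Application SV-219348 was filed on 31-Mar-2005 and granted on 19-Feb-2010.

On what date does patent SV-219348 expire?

2026-02-19

(a) grant + 16 years → 19 February 2026.
(b) filing + 20 years → 31 March 2025.
Later of the two: 19 February 2026.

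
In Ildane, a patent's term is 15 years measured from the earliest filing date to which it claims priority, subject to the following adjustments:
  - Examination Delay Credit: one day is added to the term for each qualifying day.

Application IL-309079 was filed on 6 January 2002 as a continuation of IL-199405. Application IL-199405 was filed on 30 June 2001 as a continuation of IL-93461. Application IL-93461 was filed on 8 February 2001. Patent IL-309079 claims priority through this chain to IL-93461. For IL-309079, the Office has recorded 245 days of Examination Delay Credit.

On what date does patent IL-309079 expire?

2016-10-10

Earliest priority filing: 8 February 2001.
Base term: 8 February 2001 + 15 years → 8 February 2016.
Examination Delay Credit: +245 days → 10 October 2016.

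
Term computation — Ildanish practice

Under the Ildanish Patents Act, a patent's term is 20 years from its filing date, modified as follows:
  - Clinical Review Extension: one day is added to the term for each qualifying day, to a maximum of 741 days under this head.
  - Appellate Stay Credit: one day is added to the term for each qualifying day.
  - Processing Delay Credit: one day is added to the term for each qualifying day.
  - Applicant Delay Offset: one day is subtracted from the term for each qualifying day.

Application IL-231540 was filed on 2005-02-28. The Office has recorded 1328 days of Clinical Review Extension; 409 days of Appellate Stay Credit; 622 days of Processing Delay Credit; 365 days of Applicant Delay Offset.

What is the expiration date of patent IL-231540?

Base term: filing date + 20 years → 28 February 2025.
Clinical Review Extension: 1328 days claimed exceeds the 741-day cap, so +741 days → 11 March 2027.
Appellate Stay Credit: +409 days → 23 April 2028.
Processing Delay Credit: +622 days → 5 January 2030.
Applicant Delay Offset: −365 days → 5 January 2029.

January 5, 2029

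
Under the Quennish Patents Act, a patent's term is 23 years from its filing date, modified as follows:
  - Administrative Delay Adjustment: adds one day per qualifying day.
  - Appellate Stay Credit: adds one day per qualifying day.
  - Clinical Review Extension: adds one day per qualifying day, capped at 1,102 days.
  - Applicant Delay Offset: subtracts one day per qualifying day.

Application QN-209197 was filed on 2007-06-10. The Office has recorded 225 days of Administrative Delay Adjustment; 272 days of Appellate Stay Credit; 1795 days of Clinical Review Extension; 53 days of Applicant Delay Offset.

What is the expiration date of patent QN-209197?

Base term: filing date + 23 years → 10 June 2030.
Administrative Delay Adjustment: +225 days → 21 January 2031.
Appellate Stay Credit: +272 days → 20 October 2031.
Clinical Review Extension: 1795 days claimed exceeds the 1102-day cap, so +1102 days → 26 October 2034.
Applicant Delay Offset: −53 days → 3 September 2034.

2034-09-03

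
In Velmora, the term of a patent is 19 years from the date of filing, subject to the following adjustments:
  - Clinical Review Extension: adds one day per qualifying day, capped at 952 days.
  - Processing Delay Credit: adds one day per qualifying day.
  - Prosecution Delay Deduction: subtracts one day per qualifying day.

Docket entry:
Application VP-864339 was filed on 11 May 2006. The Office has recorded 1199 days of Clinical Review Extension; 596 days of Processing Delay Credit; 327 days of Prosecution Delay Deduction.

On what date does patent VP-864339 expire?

2028-09-13

Base term: filing date + 19 years → 11 May 2025.
Clinical Review Extension: 1199 days claimed exceeds the 952-day cap, so +952 days → 19 December 2027.
Processing Delay Credit: +596 days → 6 August 2029.
Prosecution Delay Deduction: −327 days → 13 September 2028.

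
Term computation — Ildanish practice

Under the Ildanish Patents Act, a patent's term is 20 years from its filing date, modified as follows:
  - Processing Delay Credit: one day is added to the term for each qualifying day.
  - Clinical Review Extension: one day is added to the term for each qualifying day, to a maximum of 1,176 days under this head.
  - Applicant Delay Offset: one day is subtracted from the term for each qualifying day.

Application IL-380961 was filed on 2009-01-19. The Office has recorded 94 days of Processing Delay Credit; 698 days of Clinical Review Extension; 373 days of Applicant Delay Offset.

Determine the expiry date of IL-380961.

Base term: filing date + 20 years → 19 January 2029.
Processing Delay Credit: +94 days → 23 April 2029.
Clinical Review Extension: 698 days (within the 1176-day cap) → +698 days → 22 March 2031.
Applicant Delay Offset: −373 days → 14 March 2030.

2030-03-14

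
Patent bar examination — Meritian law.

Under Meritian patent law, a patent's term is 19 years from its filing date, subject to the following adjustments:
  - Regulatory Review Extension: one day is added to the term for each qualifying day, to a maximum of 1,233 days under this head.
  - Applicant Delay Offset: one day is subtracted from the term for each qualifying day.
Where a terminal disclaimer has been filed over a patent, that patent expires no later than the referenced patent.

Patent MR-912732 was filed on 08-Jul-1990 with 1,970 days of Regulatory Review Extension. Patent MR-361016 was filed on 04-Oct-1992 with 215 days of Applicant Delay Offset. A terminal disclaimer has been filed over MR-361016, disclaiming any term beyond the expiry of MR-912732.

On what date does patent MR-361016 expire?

Natural term of MR-361016:
  Base: filing + 19 years → 4 October 2011.
  Applicant Delay Offset: −215 days → 3 March 2011.
Expiry of referenced patent MR-912732:
  Base: filing + 19 years → 8 July 2009.
  Regulatory Review Extension: 1970 days claimed exceeds the 1233-day cap, so +1233 days → 22 November 2012.
Terminal disclaimer: MR-361016 expires on the earlier of 3 March 2011 and 22 November 2012.

2011-03-03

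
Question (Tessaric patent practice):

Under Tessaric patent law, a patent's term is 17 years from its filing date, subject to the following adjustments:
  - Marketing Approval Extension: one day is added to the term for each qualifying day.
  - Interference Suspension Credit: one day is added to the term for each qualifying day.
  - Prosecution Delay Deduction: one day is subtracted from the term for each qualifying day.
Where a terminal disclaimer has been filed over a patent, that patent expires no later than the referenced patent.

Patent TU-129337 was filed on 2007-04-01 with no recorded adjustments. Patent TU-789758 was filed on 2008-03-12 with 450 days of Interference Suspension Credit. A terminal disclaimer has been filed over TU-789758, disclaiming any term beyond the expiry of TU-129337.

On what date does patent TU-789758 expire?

Natural term of TU-789758:
  Base: filing + 17 years → 12 March 2025.
  Interference Suspension Credit: +450 days → 5 June 2026.
Expiry of referenced patent TU-129337:
  Base: filing + 17 years → 1 April 2024.
Terminal disclaimer: TU-789758 expires on the earlier of 5 June 2026 and 1 April 2024.

2024-04-01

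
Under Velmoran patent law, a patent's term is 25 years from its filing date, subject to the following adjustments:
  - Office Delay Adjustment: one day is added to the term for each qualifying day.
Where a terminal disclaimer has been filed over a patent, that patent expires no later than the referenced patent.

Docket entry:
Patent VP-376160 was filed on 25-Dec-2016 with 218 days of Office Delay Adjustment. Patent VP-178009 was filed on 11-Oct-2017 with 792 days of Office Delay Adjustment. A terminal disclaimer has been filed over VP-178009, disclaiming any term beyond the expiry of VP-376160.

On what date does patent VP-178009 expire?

July 31, 2042

Natural term of VP-178009:
  Base: filing + 25 years → 11 October 2042.
  Office Delay Adjustment: +792 days → 11 December 2044.
Expiry of referenced patent VP-376160:
  Base: filing + 25 years → 25 December 2041.
  Office Delay Adjustment: +218 days → 31 July 2042.
Terminal disclaimer: VP-178009 expires on the earlier of 11 December 2044 and 31 July 2042.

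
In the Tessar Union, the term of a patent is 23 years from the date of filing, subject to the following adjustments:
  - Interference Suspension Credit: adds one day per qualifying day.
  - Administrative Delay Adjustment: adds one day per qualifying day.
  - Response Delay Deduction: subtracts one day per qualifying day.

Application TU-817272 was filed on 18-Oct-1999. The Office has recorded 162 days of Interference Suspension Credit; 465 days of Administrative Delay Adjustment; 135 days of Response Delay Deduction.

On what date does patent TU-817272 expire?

Base term: filing date + 23 years → 18 October 2022.
Interference Suspension Credit: +162 days → 29 March 2023.
Administrative Delay Adjustment: +465 days → 6 July 2024.
Response Delay Deduction: −135 days → 22 February 2024.

February 22, 2024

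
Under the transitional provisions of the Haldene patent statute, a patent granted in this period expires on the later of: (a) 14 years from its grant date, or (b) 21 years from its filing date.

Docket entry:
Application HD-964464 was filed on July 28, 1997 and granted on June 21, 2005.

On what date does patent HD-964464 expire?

(a) grant + 14 years → 21 June 2019.
(b) filing + 21 years → 28 July 2018.
Later of the two: 21 June 2019.

June 21, 2019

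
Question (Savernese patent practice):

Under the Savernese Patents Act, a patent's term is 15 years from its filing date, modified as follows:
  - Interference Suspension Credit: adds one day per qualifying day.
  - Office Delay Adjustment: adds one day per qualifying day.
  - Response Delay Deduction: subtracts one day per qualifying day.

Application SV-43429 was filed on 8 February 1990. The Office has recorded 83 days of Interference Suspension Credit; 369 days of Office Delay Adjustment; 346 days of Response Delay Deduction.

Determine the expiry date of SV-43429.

2005-05-25

Base term: filing date + 15 years → 8 February 2005.
Interference Suspension Credit: +83 days → 2 May 2005.
Office Delay Adjustment: +369 days → 6 May 2006.
Response Delay Deduction: −346 days → 25 May 2005.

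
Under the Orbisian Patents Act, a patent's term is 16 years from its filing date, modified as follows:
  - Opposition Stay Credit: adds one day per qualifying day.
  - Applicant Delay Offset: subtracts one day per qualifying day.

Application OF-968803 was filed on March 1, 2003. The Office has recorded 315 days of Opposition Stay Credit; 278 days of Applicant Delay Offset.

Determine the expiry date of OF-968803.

April 7, 2019

Base term: filing date + 16 years → 1 March 2019.
Opposition Stay Credit: +315 days → 10 January 2020.
Applicant Delay Offset: −278 days → 7 April 2019.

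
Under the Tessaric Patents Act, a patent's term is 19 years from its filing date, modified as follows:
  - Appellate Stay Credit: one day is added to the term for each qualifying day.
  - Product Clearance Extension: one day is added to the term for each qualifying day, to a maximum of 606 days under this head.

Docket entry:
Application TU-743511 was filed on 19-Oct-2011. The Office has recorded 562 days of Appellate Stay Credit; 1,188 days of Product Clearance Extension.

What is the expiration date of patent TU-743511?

2033-12-30

Base term: filing date + 19 years → 19 October 2030.
Appellate Stay Credit: +562 days → 3 May 2032.
Product Clearance Extension: 1188 days claimed exceeds the 606-day cap, so +606 days → 30 December 2033.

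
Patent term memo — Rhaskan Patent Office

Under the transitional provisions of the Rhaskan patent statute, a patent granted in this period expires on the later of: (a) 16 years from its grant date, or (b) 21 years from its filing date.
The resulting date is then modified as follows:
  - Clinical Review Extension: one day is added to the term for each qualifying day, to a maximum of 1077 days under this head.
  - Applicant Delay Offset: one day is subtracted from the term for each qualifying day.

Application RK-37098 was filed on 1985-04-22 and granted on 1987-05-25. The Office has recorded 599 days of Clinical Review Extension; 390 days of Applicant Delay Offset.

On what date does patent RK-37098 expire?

(a) grant + 16 years → 25 May 2003.
(b) filing + 21 years → 22 April 2006.
Later of the two: 22 April 2006.
Clinical Review Extension: 599 days (within the 1077-day cap) → +599 days → 12 December 2007.
Applicant Delay Offset: −390 days → 17 November 2006.

November 17, 2006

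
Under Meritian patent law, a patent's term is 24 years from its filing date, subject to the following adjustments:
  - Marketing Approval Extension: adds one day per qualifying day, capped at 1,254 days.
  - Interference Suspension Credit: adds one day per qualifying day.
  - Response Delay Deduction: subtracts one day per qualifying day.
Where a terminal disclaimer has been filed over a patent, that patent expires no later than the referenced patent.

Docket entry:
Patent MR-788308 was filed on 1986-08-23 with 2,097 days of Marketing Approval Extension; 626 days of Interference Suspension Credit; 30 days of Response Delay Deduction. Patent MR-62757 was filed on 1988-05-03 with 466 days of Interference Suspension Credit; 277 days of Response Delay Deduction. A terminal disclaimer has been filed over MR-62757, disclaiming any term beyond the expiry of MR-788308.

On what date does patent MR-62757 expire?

Natural term of MR-62757:
  Base: filing + 24 years → 3 May 2012.
  Interference Suspension Credit: +466 days → 12 August 2013.
  Response Delay Deduction: −277 days → 8 November 2012.
Expiry of referenced patent MR-788308:
  Base: filing + 24 years → 23 August 2010.
  Marketing Approval Extension: 2097 days claimed exceeds the 1254-day cap, so +1254 days → 28 January 2014.
  Interference Suspension Credit: +626 days → 16 October 2015.
  Response Delay Deduction: −30 days → 16 September 2015.
Terminal disclaimer: MR-62757 expires on the earlier of 8 November 2012 and 16 September 2015.

2012-11-08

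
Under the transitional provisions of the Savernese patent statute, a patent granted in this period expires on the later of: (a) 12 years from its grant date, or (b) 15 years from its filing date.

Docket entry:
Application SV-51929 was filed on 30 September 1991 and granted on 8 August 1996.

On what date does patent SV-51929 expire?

August 8, 2008

(a) grant + 12 years → 8 August 2008.
(b) filing + 15 years → 30 September 2006.
Later of the two: 8 August 2008.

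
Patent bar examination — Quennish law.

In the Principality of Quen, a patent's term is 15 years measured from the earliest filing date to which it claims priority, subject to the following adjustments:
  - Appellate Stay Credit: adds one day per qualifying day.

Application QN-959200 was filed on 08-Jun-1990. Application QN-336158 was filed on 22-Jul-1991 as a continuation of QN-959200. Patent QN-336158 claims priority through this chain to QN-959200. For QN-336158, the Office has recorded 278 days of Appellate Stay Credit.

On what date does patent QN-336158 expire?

2006-03-13

Earliest priority filing: 8 June 1990.
Base term: 8 June 1990 + 15 years → 8 June 2005.
Appellate Stay Credit: +278 days → 13 March 2006.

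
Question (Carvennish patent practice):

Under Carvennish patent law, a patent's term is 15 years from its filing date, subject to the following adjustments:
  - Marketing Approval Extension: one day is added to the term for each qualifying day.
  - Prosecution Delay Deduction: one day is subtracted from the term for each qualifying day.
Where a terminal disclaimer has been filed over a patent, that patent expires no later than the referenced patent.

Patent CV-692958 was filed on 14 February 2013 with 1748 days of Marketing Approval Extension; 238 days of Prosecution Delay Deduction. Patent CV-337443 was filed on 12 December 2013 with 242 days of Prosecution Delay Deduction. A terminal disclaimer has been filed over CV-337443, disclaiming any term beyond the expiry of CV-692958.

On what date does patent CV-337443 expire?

2028-04-14

Natural term of CV-337443:
  Base: filing + 15 years → 12 December 2028.
  Prosecution Delay Deduction: −242 days → 14 April 2028.
Expiry of referenced patent CV-692958:
  Base: filing + 15 years → 14 February 2028.
  Marketing Approval Extension: +1748 days → 27 November 2032.
  Prosecution Delay Deduction: −238 days → 3 April 2032.
Terminal disclaimer: CV-337443 expires on the earlier of 14 April 2028 and 3 April 2032.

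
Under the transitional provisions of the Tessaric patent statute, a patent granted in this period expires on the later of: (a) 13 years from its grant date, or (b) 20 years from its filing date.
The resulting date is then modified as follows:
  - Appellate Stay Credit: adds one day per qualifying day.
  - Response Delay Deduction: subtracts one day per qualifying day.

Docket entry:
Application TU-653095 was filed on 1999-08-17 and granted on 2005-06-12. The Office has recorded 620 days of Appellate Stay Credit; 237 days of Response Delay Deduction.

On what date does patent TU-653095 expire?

(a) grant + 13 years → 12 June 2018.
(b) filing + 20 years → 17 August 2019.
Later of the two: 17 August 2019.
Appellate Stay Credit: +620 days → 28 April 2021.
Response Delay Deduction: −237 days → 3 September 2020.

September 3, 2020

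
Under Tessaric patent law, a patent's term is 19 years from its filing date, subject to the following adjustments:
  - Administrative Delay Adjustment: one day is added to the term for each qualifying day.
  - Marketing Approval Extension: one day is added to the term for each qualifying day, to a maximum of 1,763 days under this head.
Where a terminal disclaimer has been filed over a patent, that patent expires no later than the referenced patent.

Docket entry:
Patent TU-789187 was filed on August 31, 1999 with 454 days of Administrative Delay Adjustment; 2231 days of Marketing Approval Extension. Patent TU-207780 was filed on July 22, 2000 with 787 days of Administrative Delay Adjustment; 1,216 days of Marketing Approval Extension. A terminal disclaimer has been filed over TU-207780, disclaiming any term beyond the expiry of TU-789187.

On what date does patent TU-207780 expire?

2024-09-25

Natural term of TU-207780:
  Base: filing + 19 years → 22 July 2019.
  Administrative Delay Adjustment: +787 days → 16 September 2021.
  Marketing Approval Extension: 1216 days (within the 1763-day cap) → +1216 days → 14 January 2025.
Expiry of referenced patent TU-789187:
  Base: filing + 19 years → 31 August 2018.
  Administrative Delay Adjustment: +454 days → 28 November 2019.
  Marketing Approval Extension: 2231 days claimed exceeds the 1763-day cap, so +1763 days → 25 September 2024.
Terminal disclaimer: TU-207780 expires on the earlier of 14 January 2025 and 25 September 2024.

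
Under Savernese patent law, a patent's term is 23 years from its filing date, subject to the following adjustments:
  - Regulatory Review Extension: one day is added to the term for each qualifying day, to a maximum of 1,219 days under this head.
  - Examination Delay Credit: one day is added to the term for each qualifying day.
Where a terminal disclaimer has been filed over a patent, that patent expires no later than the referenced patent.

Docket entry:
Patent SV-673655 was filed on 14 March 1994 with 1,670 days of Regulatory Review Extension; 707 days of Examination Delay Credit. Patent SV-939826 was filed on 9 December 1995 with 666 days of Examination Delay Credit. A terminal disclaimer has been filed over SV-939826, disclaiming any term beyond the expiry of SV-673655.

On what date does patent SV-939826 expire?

2020-10-05

Natural term of SV-939826:
  Base: filing + 23 years → 9 December 2018.
  Examination Delay Credit: +666 days → 5 October 2020.
Expiry of referenced patent SV-673655:
  Base: filing + 23 years → 14 March 2017.
  Regulatory Review Extension: 1670 days claimed exceeds the 1219-day cap, so +1219 days → 15 July 2020.
  Examination Delay Credit: +707 days → 22 June 2022.
Terminal disclaimer: SV-939826 expires on the earlier of 5 October 2020 and 22 June 2022.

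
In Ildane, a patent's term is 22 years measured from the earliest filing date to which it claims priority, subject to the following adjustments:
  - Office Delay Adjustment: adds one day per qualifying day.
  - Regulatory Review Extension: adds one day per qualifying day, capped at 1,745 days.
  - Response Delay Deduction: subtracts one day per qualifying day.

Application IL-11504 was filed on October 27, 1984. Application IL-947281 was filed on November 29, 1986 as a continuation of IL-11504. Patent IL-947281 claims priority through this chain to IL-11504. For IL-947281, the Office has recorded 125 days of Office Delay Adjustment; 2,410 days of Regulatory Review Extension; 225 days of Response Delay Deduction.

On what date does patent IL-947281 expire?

2011-04-29

Earliest priority filing: 27 October 1984.
Base term: 27 October 1984 + 22 years → 27 October 2006.
Office Delay Adjustment: +125 days → 1 March 2007.
Regulatory Review Extension: 2410 days claimed exceeds the 1745-day cap, so +1745 days → 10 December 2011.
Response Delay Deduction: −225 days → 29 April 2011.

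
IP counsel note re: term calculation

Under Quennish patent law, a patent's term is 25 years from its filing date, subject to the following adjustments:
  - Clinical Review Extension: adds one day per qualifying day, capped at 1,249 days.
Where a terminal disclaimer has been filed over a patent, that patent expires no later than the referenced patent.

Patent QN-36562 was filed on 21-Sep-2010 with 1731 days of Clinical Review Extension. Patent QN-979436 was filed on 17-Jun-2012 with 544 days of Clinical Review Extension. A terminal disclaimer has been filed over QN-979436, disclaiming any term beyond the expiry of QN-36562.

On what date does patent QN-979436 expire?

December 13, 2038

Natural term of QN-979436:
  Base: filing + 25 years → 17 June 2037.
  Clinical Review Extension: 544 days (within the 1249-day cap) → +544 days → 13 December 2038.
Expiry of referenced patent QN-36562:
  Base: filing + 25 years → 21 September 2035.
  Clinical Review Extension: 1731 days claimed exceeds the 1249-day cap, so +1249 days → 21 February 2039.
Terminal disclaimer: QN-979436 expires on the earlier of 13 December 2038 and 21 February 2039.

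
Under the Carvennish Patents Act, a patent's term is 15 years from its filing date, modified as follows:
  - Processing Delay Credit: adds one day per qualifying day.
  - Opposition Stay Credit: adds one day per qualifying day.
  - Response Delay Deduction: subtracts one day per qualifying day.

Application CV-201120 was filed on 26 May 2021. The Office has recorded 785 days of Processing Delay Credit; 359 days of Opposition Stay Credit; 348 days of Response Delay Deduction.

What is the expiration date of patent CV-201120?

July 31, 2038

Base term: filing date + 15 years → 26 May 2036.
Processing Delay Credit: +785 days → 20 July 2038.
Opposition Stay Credit: +359 days → 14 July 2039.
Response Delay Deduction: −348 days → 31 July 2038.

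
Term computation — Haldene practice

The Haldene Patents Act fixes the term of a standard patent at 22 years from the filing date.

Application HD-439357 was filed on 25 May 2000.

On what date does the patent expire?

Filing date + 22 years → 25 May 2022.

2022-05-25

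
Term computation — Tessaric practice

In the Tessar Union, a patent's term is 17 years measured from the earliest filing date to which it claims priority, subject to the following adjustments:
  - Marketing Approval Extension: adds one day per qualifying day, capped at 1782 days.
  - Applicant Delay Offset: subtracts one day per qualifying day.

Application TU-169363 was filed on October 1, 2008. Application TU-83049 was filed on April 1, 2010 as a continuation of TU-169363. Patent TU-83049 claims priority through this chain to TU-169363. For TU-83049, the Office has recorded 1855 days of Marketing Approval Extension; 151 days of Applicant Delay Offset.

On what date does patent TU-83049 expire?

March 20, 2030

Earliest priority filing: 1 October 2008.
Base term: 1 October 2008 + 17 years → 1 October 2025.
Marketing Approval Extension: 1855 days claimed exceeds the 1782-day cap, so +1782 days → 18 August 2030.
Applicant Delay Offset: −151 days → 20 March 2030.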